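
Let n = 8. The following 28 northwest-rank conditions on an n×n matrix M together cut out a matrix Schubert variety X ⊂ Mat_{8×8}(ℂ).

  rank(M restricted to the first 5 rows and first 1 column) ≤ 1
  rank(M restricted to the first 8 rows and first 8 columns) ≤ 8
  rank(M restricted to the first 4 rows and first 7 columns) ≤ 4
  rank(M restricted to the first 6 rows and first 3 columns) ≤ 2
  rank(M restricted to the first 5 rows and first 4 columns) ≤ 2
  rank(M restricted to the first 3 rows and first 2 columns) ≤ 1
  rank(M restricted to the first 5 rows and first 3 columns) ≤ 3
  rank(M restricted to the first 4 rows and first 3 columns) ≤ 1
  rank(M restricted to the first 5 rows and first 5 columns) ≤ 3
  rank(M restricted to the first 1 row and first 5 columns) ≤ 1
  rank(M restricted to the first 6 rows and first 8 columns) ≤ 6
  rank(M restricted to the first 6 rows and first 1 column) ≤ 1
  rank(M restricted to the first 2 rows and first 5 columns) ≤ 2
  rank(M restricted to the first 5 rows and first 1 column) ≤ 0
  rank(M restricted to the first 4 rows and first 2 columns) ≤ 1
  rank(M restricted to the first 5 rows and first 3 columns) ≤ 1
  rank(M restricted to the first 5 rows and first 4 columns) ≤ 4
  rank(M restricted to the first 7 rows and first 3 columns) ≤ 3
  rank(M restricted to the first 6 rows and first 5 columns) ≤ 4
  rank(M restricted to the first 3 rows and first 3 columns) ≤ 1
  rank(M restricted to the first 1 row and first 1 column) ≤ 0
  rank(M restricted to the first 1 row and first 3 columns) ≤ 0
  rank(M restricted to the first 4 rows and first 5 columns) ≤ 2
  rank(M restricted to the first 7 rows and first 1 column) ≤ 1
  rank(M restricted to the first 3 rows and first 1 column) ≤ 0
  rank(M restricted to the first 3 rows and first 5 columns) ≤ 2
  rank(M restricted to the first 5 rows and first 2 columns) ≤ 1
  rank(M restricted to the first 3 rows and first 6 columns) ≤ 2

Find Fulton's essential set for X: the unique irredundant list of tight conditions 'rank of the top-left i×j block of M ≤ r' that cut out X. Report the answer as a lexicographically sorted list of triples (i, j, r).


Computing R[i][j] = min implied NW-rank bound (n=8, 28 conditions):

  i=1: 0 0 0 1 1 1 1 1
  i=2: 0 1 1 2 2 2 2 2
  i=3: 0 1 1 2 2 2 3 3
  i=4: 0 1 1 2 2 3 4 4
  i=5: 0 1 1 2 3 4 5 5
  i=6: 1 2 2 3 4 5 6 6
  i=7: 1 2 3 4 5 6 7 7
  i=8: 1 2 3 4 5 6 7 8

hence w(1..8) = (4, 2, 7, 6, 5, 1, 3, 8).

Rothe diagram D(w) (13 cells), 5 SE-corners (essential conditions):

[(1, 3, 0), (3, 6, 2), (4, 5, 2), (5, 1, 0), (5, 3, 1)]


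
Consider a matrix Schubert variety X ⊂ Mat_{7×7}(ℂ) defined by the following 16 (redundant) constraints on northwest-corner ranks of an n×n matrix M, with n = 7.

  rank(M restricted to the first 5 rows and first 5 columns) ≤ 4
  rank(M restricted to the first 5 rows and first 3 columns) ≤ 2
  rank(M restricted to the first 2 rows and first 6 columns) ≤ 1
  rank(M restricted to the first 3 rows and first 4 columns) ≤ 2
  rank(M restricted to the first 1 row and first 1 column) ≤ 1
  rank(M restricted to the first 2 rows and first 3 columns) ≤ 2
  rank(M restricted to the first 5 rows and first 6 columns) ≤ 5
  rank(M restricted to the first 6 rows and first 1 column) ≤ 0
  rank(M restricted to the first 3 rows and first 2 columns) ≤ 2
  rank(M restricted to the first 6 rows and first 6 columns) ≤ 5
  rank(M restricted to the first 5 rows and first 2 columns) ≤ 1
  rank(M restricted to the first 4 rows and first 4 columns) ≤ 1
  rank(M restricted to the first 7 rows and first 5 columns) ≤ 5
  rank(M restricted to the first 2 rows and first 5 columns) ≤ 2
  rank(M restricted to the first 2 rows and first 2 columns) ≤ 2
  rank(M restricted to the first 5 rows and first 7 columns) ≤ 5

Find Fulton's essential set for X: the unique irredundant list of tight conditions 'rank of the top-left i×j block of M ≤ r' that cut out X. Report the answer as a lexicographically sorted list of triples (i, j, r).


Rank table r_w(7×7) implied by the 16 constraints:

  row 1: 0 | 1 | 1 | 1 | 1 | 1 | 1
  row 2: 0 | 1 | 1 | 1 | 1 | 1 | 2
  row 3: 0 | 1 | 1 | 1 | 2 | 2 | 3
  row 4: 0 | 1 | 1 | 1 | 2 | 3 | 4
  row 5: 0 | 1 | 2 | 2 | 3 | 4 | 5
  row 6: 0 | 1 | 2 | 3 | 4 | 5 | 6
  row 7: 1 | 2 | 3 | 4 | 5 | 6 | 7

hence w(1..7) = (2, 7, 5, 6, 3, 4, 1).

ℓ(w)=14; the 3 essential cells (i,j,r):

[(2, 6, 1), (4, 4, 1), (6, 1, 0)]


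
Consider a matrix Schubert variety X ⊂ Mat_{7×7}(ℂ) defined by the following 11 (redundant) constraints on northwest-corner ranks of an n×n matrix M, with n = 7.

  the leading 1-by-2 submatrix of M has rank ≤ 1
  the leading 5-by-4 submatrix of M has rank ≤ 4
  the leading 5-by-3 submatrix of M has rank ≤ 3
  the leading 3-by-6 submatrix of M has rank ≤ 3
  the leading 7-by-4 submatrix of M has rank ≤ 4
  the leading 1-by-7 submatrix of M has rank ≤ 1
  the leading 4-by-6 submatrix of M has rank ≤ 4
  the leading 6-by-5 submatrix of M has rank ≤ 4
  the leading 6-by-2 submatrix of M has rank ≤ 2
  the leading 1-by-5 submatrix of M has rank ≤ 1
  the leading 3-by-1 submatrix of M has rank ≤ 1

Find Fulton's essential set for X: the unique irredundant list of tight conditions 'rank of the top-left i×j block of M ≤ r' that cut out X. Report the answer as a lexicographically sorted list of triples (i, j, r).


The tightest implied rank at each (i,j), from the 11 conditions:

  i=1: 1 1 1 1 1 1 1
  i=2: 1 2 2 2 2 2 2
  i=3: 1 2 3 3 3 3 3
  i=4: 1 2 3 4 4 4 4
  i=5: 1 2 3 4 4 5 5
  i=6: 1 2 3 4 4 5 6
  i=7: 1 2 3 4 5 6 7

giving w = (1, 2, 3, 4, 6, 7, 5) via Δ²R.

ℓ(w)=2; the 1 essential cell (i,j,r):

[(6, 5, 4)]


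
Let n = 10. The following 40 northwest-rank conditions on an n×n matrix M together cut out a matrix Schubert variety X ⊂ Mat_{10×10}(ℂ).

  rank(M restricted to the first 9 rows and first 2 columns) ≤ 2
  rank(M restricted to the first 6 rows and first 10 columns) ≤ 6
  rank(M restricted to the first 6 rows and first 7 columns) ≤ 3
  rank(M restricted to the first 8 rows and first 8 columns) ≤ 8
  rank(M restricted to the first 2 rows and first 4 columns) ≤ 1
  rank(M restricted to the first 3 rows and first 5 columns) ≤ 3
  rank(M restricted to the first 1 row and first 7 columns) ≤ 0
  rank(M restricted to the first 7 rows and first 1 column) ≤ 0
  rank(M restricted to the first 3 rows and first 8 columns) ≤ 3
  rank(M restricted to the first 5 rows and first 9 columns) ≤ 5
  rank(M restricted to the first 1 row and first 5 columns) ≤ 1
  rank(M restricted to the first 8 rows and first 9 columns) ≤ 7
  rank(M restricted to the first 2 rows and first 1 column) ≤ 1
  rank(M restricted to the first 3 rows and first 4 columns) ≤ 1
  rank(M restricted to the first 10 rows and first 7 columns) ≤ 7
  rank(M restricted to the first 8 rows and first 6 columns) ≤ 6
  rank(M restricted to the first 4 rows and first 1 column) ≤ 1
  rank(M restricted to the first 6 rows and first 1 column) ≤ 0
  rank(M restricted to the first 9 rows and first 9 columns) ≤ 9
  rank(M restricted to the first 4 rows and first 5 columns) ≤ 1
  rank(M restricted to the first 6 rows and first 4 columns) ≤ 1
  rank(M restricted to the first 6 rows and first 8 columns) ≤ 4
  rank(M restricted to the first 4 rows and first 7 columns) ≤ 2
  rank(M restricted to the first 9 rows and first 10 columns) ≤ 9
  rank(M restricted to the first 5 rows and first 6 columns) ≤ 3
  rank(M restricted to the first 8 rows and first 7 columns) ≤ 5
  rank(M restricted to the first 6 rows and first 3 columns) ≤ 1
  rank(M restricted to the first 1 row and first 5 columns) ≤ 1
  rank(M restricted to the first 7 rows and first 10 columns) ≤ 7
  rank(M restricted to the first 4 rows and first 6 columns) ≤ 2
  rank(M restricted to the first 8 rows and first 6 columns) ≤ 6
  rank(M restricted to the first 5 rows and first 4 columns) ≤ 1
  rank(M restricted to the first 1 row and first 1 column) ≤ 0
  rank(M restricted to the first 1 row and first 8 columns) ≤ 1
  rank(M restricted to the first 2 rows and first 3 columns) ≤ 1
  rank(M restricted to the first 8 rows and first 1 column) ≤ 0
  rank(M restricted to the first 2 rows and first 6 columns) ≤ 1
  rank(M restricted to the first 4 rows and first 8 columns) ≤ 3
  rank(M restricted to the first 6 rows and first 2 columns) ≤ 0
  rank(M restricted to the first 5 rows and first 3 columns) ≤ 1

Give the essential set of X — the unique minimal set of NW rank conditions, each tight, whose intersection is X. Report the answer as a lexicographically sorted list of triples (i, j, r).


The tightest implied rank at each (i,j), from the 40 conditions:

  0 0 0 0 0 0 0 1 1 1
  0 0 1 1 1 1 1 2 2 2
  0 0 1 1 1 2 2 3 3 3
  0 0 1 1 1 2 2 3 4 4
  0 0 1 1 2 3 3 4 5 5
  0 0 1 1 2 3 3 4 5 6
  0 1 2 2 3 4 4 5 6 7
  0 1 2 3 4 5 5 6 7 8
  1 2 3 4 5 6 6 7 8 9
  1 2 3 4 5 6 7 8 9 10

hence w(1..10) = (8, 3, 6, 9, 5, 10, 2, 4, 1, 7).

Rothe diagram D(w) (27 cells), 7 SE-corners (essential conditions):

[(1, 7, 0), (4, 5, 1), (4, 7, 2), (6, 2, 0), (6, 4, 1), (6, 7, 3), (8, 1, 0)]


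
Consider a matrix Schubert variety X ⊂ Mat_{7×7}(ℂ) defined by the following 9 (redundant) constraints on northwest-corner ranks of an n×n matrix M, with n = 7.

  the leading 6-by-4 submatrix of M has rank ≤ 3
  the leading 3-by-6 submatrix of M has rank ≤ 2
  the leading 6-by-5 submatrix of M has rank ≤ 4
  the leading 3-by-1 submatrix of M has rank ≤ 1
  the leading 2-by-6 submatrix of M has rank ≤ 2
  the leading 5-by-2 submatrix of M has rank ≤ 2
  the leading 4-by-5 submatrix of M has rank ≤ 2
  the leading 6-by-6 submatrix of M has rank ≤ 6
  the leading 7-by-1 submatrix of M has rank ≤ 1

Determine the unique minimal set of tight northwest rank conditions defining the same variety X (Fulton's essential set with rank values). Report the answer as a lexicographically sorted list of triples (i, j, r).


Propagating the 9 rank bounds to every northwest block:

  i=1: 1  1  1  1  1  1  1
  i=2: 1  2  2  2  2  2  2
  i=3: 1  2  2  2  2  2  3
  i=4: 1  2  2  2  2  3  4
  i=5: 1  2  3  3  3  4  5
  i=6: 1  2  3  3  4  5  6
  i=7: 1  2  3  4  5  6  7

so w = (1, 2, 7, 6, 3, 5, 4).

Fulton essential set (3 of the 8 Rothe cells):

[(3, 6, 2), (4, 5, 2), (6, 4, 3)]


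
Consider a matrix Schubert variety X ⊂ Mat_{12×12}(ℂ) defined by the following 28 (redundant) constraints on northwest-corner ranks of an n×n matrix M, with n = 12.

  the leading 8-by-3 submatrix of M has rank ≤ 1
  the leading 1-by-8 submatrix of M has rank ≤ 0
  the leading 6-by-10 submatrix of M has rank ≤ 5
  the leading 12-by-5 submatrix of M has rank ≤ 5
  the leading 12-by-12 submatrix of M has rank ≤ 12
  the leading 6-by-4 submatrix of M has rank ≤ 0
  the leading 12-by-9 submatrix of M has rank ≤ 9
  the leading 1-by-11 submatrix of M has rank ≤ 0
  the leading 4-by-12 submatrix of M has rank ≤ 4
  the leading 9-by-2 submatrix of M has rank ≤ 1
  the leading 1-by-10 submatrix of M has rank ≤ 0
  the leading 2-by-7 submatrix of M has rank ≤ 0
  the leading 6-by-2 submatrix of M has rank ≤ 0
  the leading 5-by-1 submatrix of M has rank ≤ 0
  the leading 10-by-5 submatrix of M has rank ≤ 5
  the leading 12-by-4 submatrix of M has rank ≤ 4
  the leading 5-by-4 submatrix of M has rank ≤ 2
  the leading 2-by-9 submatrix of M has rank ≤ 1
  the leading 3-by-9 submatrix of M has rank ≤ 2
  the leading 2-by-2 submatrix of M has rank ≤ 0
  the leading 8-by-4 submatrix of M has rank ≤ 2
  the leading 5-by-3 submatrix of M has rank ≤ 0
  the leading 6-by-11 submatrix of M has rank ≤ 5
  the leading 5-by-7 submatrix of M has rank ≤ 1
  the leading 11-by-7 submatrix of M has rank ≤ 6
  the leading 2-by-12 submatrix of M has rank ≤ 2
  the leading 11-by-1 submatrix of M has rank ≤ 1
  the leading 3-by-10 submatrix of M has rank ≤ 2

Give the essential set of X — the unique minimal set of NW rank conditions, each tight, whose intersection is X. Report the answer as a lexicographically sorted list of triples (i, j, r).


Reconstructing r_w from the 28 given conditions:

  0, 0, 0, 0, 0, 0, 0, 0, 0, 0, 0, 1
  0, 0, 0, 0, 0, 0, 0, 1, 1, 1, 1, 2
  0, 0, 0, 0, 1, 1, 1, 2, 2, 2, 2, 3
  0, 0, 0, 0, 1, 1, 1, 2, 3, 3, 3, 4
  0, 0, 0, 0, 1, 1, 1, 2, 3, 4, 4, 5
  0, 0, 0, 0, 1, 2, 2, 3, 4, 5, 5, 6
  1, 1, 1, 1, 2, 3, 3, 4, 5, 6, 6, 7
  1, 1, 1, 2, 3, 4, 4, 5, 6, 7, 7, 8
  1, 1, 2, 3, 4, 5, 5, 6, 7, 8, 8, 9
  1, 2, 3, 4, 5, 6, 6, 7, 8, 9, 9, 10
  1, 2, 3, 4, 5, 6, 6, 7, 8, 9, 10, 11
  1, 2, 3, 4, 5, 6, 7, 8, 9, 10, 11, 12

hence w(1..12) = (12, 8, 5, 9, 10, 6, 1, 4, 3, 2, 11, 7).

7 SE-corners of the 42-cell Rothe diagram give Ess(w):

[(1, 11, 0), (2, 7, 0), (5, 7, 1), (6, 4, 0), (8, 3, 1), (9, 2, 1), (11, 7, 6)]


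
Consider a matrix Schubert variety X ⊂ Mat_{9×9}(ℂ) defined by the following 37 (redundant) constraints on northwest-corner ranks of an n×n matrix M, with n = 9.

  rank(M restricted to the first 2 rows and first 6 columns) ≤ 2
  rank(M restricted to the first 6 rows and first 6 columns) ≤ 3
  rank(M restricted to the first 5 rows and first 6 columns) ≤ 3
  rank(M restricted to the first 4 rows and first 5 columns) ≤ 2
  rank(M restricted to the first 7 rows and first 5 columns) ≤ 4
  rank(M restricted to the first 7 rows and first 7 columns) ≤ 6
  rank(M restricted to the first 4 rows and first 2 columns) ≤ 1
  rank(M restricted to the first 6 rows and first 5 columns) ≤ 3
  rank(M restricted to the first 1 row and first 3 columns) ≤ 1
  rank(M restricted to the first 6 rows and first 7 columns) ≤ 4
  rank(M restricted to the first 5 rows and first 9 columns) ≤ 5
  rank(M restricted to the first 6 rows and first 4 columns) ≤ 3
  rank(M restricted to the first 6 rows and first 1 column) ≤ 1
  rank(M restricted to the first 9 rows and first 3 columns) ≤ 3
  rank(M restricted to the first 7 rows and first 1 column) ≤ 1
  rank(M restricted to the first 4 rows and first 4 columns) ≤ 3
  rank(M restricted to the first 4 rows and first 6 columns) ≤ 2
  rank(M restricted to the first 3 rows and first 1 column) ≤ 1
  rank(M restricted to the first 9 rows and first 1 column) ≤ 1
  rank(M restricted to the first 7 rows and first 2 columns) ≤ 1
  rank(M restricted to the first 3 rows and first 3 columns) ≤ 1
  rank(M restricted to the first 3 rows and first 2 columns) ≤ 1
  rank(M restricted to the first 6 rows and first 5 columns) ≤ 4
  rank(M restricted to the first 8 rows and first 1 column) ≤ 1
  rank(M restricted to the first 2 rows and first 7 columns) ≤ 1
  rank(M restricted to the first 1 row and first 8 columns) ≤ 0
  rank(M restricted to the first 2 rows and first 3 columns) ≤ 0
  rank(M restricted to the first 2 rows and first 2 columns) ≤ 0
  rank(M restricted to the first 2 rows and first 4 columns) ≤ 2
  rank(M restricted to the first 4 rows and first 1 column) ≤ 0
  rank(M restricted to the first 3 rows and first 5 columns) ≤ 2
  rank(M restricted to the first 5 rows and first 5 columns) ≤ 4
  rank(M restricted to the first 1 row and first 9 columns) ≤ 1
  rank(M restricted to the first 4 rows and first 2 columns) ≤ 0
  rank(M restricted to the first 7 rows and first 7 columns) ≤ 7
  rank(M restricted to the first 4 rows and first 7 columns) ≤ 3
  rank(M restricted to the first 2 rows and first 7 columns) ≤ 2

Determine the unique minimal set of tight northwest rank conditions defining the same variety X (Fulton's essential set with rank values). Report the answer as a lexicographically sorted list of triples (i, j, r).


Recovering R(i,j) via the rank-extension bound from the 37 conditions:

  0, 0, 0, 0, 0, 0, 0, 0, 1
  0, 0, 0, 1, 1, 1, 1, 1, 2
  0, 0, 1, 2, 2, 2, 2, 2, 3
  0, 0, 1, 2, 2, 2, 3, 3, 4
  1, 1, 2, 3, 3, 3, 4, 4, 5
  1, 1, 2, 3, 3, 3, 4, 5, 6
  1, 1, 2, 3, 4, 4, 5, 6, 7
  1, 2, 3, 4, 5, 5, 6, 7, 8
  1, 2, 3, 4, 5, 6, 7, 8, 9

reading off 1-entries of Δ²R: w = (9, 4, 3, 7, 1, 8, 5, 2, 6).

D(w) has 21 cells with 6 SE-corners; essential set:

[(1, 8, 0), (2, 3, 0), (4, 2, 0), (4, 6, 2), (6, 6, 3), (7, 2, 1)]


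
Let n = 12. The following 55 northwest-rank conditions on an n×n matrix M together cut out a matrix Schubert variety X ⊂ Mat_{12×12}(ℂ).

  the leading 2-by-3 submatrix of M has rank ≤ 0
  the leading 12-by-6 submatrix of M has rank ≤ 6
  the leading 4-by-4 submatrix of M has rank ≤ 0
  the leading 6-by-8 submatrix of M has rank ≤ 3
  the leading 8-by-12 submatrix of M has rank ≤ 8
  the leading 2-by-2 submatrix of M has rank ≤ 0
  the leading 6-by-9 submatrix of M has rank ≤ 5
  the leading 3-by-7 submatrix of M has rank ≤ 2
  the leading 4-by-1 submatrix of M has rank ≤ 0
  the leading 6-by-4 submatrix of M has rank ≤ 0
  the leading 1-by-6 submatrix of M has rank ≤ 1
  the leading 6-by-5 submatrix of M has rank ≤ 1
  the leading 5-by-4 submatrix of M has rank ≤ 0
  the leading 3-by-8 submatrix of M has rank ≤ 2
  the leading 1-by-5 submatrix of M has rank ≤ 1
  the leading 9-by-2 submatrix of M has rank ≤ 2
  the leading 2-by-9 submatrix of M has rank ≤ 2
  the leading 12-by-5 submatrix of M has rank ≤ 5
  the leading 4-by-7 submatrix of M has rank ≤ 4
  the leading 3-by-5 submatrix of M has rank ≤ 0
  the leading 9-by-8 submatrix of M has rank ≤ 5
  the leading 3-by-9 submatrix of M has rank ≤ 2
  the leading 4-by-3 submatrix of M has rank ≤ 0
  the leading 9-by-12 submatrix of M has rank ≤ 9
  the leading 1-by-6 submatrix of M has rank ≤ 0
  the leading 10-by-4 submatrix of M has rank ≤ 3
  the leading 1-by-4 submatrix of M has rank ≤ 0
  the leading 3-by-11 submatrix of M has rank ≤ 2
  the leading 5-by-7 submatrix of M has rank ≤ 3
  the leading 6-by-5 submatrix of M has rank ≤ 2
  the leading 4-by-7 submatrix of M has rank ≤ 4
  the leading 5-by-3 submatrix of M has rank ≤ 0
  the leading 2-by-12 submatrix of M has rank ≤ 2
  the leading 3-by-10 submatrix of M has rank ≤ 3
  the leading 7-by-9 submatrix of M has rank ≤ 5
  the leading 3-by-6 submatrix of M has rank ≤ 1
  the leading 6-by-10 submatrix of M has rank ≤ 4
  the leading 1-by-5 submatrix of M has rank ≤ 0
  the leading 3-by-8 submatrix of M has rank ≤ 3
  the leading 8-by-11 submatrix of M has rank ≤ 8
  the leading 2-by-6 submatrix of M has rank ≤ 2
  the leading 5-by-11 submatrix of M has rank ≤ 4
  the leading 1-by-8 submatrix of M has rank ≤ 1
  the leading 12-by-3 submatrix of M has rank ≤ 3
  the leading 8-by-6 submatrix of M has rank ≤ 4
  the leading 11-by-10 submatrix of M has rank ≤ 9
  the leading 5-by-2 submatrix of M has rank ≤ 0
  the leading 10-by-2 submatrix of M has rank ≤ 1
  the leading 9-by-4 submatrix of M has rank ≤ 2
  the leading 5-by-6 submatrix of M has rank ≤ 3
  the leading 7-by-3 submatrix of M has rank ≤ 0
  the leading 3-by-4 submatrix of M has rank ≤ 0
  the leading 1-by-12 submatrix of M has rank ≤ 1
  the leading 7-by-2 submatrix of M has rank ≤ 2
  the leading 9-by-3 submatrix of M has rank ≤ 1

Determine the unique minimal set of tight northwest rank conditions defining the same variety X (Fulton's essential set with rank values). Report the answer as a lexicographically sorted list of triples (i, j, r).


The tightest implied rank at each (i,j), from the 55 conditions:

  i=1: 0 0 0 0 0 0 1 1 1 1 1 1
  i=2: 0 0 0 0 0 1 2 2 2 2 2 2
  i=3: 0 0 0 0 0 1 2 2 2 2 2 3
  i=4: 0 0 0 0 1 2 3 3 3 3 3 4
  i=5: 0 0 0 0 1 2 3 3 4 4 4 5
  i=6: 0 0 0 0 1 2 3 3 4 4 5 6
  i=7: 0 0 0 1 2 3 4 4 5 5 6 7
  i=8: 1 1 1 2 3 4 5 5 6 6 7 8
  i=9: 1 1 1 2 3 4 5 5 6 7 8 9
  i=10: 1 1 2 3 4 5 6 6 7 8 9 10
  i=11: 1 2 3 4 5 6 7 7 8 9 10 11
  i=12: 1 2 3 4 5 6 7 8 9 10 11 12

the unique w with this rank table is (7, 6, 12, 5, 9, 11, 4, 1, 10, 3, 2, 8).

Fulton essential set (10 of the 42 Rothe cells):

[(1, 6, 0), (3, 5, 0), (3, 11, 2), (6, 4, 0), (6, 8, 3), (6, 10, 4), (7, 3, 0), (9, 3, 1), (9, 8, 5), (10, 2, 1)]


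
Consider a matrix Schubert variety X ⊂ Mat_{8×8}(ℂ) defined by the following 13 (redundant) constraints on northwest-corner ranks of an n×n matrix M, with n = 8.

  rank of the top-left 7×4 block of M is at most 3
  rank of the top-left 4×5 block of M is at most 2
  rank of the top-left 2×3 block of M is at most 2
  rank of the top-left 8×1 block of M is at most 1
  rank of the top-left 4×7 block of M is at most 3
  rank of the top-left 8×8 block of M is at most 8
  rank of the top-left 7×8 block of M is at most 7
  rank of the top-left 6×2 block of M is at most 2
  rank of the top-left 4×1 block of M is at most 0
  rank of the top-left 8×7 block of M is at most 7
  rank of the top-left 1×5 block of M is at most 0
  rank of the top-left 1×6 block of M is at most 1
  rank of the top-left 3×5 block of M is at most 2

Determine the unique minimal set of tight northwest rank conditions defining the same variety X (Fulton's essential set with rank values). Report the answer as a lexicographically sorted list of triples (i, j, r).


Recovering R(i,j) via the rank-extension bound from the 13 conditions:

  row 1: 0 | 0 | 0 | 0 | 0 | 1 | 1 | 1
  row 2: 0 | 1 | 1 | 1 | 1 | 2 | 2 | 2
  row 3: 0 | 1 | 2 | 2 | 2 | 3 | 3 | 3
  row 4: 0 | 1 | 2 | 2 | 2 | 3 | 3 | 4
  row 5: 1 | 2 | 3 | 3 | 3 | 4 | 4 | 5
  row 6: 1 | 2 | 3 | 3 | 4 | 5 | 5 | 6
  row 7: 1 | 2 | 3 | 3 | 4 | 5 | 6 | 7
  row 8: 1 | 2 | 3 | 4 | 5 | 6 | 7 | 8

second differences of R give the permutation w = (6, 2, 3, 8, 1, 5, 7, 4).

Rothe diagram D(w) (13 cells), 5 SE-corners (essential conditions):

[(1, 5, 0), (4, 1, 0), (4, 5, 2), (4, 7, 3), (7, 4, 3)]


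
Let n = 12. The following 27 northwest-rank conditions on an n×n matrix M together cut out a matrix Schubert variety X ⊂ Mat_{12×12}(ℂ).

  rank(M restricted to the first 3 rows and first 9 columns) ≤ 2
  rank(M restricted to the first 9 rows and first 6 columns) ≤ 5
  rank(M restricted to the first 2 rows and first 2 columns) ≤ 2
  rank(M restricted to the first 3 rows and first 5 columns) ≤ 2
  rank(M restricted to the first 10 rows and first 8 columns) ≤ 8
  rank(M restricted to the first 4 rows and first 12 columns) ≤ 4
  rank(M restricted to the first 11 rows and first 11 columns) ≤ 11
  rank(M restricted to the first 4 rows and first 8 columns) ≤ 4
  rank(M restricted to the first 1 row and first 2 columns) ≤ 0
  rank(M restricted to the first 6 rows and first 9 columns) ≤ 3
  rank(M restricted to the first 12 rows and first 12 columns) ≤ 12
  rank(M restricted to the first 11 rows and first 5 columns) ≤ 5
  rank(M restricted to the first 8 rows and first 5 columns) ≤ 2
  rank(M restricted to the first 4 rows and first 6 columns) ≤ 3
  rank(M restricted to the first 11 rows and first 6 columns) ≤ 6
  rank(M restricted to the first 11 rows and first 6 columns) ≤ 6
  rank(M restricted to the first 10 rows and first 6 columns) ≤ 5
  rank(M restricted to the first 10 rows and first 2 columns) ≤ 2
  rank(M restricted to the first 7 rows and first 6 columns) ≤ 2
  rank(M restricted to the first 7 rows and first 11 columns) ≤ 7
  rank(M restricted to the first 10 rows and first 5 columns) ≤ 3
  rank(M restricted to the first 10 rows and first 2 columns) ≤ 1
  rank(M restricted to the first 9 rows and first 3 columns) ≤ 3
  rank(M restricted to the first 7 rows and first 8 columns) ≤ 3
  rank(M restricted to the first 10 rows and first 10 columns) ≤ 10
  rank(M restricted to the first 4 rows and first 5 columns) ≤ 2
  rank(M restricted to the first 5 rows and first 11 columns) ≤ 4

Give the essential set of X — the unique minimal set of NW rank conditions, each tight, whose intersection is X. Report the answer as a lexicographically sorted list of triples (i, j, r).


Reconstructing r_w from the 27 given conditions:

  row 1: 0 | 0 | 1 | 1 | 1 | 1 | 1 | 1 | 1 | 1 | 1 | 1
  row 2: 1 | 1 | 2 | 2 | 2 | 2 | 2 | 2 | 2 | 2 | 2 | 2
  row 3: 1 | 1 | 2 | 2 | 2 | 2 | 2 | 2 | 2 | 3 | 3 | 3
  row 4: 1 | 1 | 2 | 2 | 2 | 2 | 3 | 3 | 3 | 4 | 4 | 4
  row 5: 1 | 1 | 2 | 2 | 2 | 2 | 3 | 3 | 3 | 4 | 4 | 5
  row 6: 1 | 1 | 2 | 2 | 2 | 2 | 3 | 3 | 3 | 4 | 5 | 6
  row 7: 1 | 1 | 2 | 2 | 2 | 2 | 3 | 3 | 4 | 5 | 6 | 7
  row 8: 1 | 1 | 2 | 2 | 2 | 3 | 4 | 4 | 5 | 6 | 7 | 8
  row 9: 1 | 1 | 2 | 3 | 3 | 4 | 5 | 5 | 6 | 7 | 8 | 9
  row 10: 1 | 1 | 2 | 3 | 3 | 4 | 5 | 6 | 7 | 8 | 9 | 10
  row 11: 1 | 2 | 3 | 4 | 4 | 5 | 6 | 7 | 8 | 9 | 10 | 11
  row 12: 1 | 2 | 3 | 4 | 5 | 6 | 7 | 8 | 9 | 10 | 11 | 12

so w = (3, 1, 10, 7, 12, 11, 9, 6, 4, 8, 2, 5).

D(w) has 37 cells with 9 SE-corners; essential set:

[(1, 2, 0), (3, 9, 2), (5, 11, 4), (6, 9, 3), (7, 6, 2), (7, 8, 3), (8, 5, 2), (10, 2, 1), (10, 5, 3)]


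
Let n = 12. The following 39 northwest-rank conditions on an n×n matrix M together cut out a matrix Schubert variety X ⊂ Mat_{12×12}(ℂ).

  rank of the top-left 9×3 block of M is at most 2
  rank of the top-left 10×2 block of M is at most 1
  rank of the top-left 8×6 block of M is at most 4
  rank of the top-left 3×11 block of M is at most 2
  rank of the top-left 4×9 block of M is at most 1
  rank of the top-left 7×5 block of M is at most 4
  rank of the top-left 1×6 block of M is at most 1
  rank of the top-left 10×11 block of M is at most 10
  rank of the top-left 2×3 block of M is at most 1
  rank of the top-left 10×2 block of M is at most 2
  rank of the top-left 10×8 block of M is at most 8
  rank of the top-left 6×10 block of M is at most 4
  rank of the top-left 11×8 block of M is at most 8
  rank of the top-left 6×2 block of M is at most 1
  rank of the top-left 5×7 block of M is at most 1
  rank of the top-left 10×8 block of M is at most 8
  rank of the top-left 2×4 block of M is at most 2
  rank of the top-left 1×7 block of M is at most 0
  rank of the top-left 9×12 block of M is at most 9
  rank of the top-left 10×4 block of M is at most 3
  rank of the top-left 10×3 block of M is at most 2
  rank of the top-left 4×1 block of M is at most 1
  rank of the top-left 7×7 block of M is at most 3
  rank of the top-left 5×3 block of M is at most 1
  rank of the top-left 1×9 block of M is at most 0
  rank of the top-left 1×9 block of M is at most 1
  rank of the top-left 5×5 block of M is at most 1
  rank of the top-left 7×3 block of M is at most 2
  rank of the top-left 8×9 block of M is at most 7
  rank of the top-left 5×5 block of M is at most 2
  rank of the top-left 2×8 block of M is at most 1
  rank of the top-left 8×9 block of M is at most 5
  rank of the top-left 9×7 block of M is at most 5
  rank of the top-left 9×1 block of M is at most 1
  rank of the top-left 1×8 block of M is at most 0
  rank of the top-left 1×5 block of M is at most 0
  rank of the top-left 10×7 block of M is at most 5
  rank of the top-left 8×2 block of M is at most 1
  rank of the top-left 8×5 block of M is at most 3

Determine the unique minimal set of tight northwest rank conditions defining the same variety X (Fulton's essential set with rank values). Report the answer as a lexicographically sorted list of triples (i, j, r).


Recovering R(i,j) via the rank-extension bound from the 39 conditions:

  0, 0, 0, 0, 0, 0, 0, 0, 0, 1, 1, 1
  1, 1, 1, 1, 1, 1, 1, 1, 1, 2, 2, 2
  1, 1, 1, 1, 1, 1, 1, 1, 1, 2, 2, 3
  1, 1, 1, 1, 1, 1, 1, 1, 1, 2, 3, 4
  1, 1, 1, 1, 1, 1, 1, 2, 2, 3, 4, 5
  1, 1, 2, 2, 2, 2, 2, 3, 3, 4, 5, 6
  1, 1, 2, 3, 3, 3, 3, 4, 4, 5, 6, 7
  1, 1, 2, 3, 3, 4, 4, 5, 5, 6, 7, 8
  1, 1, 2, 3, 4, 5, 5, 6, 6, 7, 8, 9
  1, 1, 2, 3, 4, 5, 5, 6, 7, 8, 9, 10
  1, 2, 3, 4, 5, 6, 6, 7, 8, 9, 10, 11
  1, 2, 3, 4, 5, 6, 7, 8, 9, 10, 11, 12

second differences of R give the permutation w = (10, 1, 12, 11, 8, 3, 4, 6, 5, 9, 2, 7).

Rothe diagram D(w) (39 cells), 7 SE-corners (essential conditions):

[(1, 9, 0), (3, 11, 2), (4, 9, 1), (5, 7, 1), (8, 5, 3), (10, 2, 1), (10, 7, 5)]


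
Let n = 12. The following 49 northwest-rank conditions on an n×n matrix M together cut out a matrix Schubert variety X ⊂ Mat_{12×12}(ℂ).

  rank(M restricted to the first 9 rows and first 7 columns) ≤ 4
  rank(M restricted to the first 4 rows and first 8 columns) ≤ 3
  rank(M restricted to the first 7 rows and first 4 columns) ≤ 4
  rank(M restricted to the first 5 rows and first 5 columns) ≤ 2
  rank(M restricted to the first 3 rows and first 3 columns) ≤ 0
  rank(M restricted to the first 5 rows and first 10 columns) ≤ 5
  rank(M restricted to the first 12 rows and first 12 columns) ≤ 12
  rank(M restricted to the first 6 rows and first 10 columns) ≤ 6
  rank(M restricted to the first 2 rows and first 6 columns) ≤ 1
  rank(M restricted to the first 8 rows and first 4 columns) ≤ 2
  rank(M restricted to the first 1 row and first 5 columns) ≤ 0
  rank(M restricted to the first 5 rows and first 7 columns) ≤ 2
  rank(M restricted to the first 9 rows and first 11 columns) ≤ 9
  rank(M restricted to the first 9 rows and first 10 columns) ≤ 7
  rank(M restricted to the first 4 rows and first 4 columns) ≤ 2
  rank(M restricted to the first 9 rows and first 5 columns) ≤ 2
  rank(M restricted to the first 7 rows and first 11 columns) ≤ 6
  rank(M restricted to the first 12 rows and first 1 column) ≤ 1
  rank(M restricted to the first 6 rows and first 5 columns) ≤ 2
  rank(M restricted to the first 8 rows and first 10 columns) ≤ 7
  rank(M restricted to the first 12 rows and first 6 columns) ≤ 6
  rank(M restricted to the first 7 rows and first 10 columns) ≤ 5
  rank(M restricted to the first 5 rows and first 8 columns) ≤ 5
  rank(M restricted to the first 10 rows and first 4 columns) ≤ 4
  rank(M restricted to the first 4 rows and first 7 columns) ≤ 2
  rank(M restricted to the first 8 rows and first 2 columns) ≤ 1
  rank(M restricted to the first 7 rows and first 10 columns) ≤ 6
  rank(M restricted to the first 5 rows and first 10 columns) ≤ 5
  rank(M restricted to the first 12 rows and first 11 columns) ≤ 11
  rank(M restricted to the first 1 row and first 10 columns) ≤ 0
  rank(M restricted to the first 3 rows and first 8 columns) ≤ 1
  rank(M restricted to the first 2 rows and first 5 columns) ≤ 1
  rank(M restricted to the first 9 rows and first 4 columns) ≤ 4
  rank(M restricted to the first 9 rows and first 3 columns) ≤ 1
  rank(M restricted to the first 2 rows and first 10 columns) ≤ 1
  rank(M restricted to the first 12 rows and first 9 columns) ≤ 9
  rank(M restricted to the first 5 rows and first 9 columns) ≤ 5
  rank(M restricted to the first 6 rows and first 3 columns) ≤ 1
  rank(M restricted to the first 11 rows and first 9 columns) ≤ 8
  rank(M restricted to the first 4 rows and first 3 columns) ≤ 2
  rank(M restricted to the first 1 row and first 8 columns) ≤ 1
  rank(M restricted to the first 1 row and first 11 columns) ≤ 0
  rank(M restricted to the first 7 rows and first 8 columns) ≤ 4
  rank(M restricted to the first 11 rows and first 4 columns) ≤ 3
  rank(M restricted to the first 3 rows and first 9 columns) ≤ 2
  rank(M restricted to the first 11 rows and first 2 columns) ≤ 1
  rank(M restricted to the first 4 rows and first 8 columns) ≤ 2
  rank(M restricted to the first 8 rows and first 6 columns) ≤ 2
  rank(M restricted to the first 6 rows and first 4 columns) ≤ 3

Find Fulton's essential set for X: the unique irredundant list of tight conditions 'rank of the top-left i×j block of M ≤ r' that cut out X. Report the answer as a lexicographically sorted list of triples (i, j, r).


Recovering R(i,j) via the rank-extension bound from the 49 conditions:

  R[1]: 0 0 0 0 0 0 0 0 0 0 0 1
  R[2]: 0 0 0 1 1 1 1 1 1 1 1 2
  R[3]: 0 0 0 1 1 1 1 1 2 2 2 3
  R[4]: 1 1 1 2 2 2 2 2 3 3 3 4
  R[5]: 1 1 1 2 2 2 2 3 4 4 4 5
  R[6]: 1 1 1 2 2 2 3 4 5 5 5 6
  R[7]: 1 1 1 2 2 2 3 4 5 5 6 7
  R[8]: 1 1 1 2 2 2 3 4 5 6 7 8
  R[9]: 1 1 1 2 2 3 4 5 6 7 8 9
  R[10]: 1 1 2 3 3 4 5 6 7 8 9 10
  R[11]: 1 1 2 3 4 5 6 7 8 9 10 11
  R[12]: 1 2 3 4 5 6 7 8 9 10 11 12

hence w(1..12) = (12, 4, 9, 1, 8, 7, 11, 10, 6, 3, 5, 2).

D(w) has 44 cells with 9 SE-corners; essential set:

[(1, 11, 0), (3, 3, 0), (3, 8, 1), (5, 7, 2), (7, 10, 5), (8, 6, 2), (9, 3, 1), (9, 5, 2), (11, 2, 1)]


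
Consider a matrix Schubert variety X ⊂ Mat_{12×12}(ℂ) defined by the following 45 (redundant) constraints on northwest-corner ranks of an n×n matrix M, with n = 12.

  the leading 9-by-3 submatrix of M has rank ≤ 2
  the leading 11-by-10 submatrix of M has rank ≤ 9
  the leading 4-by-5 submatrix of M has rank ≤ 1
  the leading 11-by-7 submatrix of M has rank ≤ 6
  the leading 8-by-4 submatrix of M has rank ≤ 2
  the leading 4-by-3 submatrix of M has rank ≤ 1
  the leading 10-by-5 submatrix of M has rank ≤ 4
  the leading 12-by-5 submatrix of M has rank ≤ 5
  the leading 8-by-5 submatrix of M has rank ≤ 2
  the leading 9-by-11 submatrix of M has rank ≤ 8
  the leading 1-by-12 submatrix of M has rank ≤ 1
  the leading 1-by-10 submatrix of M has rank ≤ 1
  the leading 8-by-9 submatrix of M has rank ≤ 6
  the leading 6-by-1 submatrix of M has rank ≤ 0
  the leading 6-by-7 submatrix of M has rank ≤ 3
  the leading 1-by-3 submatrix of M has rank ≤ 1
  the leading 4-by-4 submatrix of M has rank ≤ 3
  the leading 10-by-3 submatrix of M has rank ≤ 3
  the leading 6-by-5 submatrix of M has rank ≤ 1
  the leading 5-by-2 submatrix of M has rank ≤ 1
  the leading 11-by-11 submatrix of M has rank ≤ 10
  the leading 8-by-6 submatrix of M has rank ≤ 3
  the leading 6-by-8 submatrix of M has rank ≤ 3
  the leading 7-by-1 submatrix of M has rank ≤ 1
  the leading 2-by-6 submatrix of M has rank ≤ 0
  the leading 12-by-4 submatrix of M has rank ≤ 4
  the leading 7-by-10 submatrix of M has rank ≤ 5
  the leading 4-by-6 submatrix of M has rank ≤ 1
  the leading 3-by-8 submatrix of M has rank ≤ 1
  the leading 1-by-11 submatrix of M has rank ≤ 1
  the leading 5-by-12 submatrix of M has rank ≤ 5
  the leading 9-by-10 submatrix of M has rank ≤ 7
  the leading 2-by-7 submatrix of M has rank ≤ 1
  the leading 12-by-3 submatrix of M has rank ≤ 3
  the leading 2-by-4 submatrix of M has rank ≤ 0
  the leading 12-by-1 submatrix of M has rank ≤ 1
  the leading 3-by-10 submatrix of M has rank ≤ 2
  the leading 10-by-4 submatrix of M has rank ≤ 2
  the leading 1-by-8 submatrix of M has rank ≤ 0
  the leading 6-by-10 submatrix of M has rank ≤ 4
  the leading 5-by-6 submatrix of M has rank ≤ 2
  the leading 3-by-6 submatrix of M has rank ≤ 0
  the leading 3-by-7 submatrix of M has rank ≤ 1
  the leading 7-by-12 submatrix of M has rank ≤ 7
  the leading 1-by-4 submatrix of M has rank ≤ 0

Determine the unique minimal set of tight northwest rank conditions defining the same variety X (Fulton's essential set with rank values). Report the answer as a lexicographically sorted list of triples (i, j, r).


Recovering R(i,j) via the rank-extension bound from the 45 conditions:

  row 1: 0  0  0  0  0  0  0  0  1  1  1  1
  row 2: 0  0  0  0  0  0  1  1  2  2  2  2
  row 3: 0  0  0  0  0  0  1  1  2  2  3  3
  row 4: 0  1  1  1  1  1  2  2  3  3  4  4
  row 5: 0  1  1  1  1  2  3  3  4  4  5  5
  row 6: 0  1  1  1  1  2  3  3  4  4  5  6
  row 7: 1  2  2  2  2  3  4  4  5  5  6  7
  row 8: 1  2  2  2  2  3  4  5  6  6  7  8
  row 9: 1  2  2  2  3  4  5  6  7  7  8  9
  row 10: 1  2  2  2  3  4  5  6  7  8  9  10
  row 11: 1  2  3  3  4  5  6  7  8  9  10  11
  row 12: 1  2  3  4  5  6  7  8  9  10  11  12

second differences of R give the permutation w = (9, 7, 11, 2, 6, 12, 1, 8, 5, 10, 3, 4).

Rothe diagram D(w) (40 cells), 10 SE-corners (essential conditions):

[(1, 8, 0), (3, 6, 0), (3, 8, 1), (3, 10, 2), (6, 1, 0), (6, 5, 1), (6, 8, 3), (6, 10, 4), (8, 5, 2), (10, 4, 2)]


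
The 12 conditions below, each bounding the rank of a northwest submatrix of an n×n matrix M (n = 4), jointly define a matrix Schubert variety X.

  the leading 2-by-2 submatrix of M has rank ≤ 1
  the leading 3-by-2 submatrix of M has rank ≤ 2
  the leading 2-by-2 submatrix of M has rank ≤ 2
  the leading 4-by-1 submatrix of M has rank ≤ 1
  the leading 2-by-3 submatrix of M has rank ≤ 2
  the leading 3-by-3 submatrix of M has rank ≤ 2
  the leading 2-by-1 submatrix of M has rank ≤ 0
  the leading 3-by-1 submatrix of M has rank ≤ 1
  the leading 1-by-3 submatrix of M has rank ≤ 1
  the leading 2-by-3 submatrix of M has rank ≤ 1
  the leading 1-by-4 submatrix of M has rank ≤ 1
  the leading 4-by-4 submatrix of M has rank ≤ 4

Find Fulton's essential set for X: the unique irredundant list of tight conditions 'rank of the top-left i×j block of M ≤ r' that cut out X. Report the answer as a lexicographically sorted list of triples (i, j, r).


The tightest implied rank at each (i,j), from the 12 conditions:

  R[1]: 0 1 1 1
  R[2]: 0 1 1 2
  R[3]: 1 2 2 3
  R[4]: 1 2 3 4

hence w(1..4) = (2, 4, 1, 3).

ℓ(w)=3; the 2 essential cells (i,j,r):

[(2, 1, 0), (2, 3, 1)]


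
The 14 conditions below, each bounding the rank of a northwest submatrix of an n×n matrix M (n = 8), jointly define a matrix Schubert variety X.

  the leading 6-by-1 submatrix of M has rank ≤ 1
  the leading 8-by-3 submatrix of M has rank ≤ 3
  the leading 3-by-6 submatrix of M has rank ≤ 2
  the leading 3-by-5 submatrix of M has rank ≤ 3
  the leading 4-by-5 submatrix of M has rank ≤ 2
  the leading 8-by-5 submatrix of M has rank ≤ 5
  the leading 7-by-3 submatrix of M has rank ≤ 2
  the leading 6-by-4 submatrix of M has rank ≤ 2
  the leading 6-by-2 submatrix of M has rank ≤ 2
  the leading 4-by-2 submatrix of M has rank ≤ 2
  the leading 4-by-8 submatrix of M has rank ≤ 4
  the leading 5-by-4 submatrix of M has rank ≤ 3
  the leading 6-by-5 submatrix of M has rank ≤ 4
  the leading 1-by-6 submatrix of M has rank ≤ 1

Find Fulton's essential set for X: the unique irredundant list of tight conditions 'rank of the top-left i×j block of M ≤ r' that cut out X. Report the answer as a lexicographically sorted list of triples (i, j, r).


Rank table r_w(8×8) implied by the 14 constraints:

  1 1 1 1 1 1 1 1
  1 2 2 2 2 2 2 2
  1 2 2 2 2 2 3 3
  1 2 2 2 2 3 4 4
  1 2 2 2 3 4 5 5
  1 2 2 2 3 4 5 6
  1 2 2 3 4 5 6 7
  1 2 3 4 5 6 7 8

so w = (1, 2, 7, 6, 5, 8, 4, 3).

Rothe diagram D(w) (12 cells), 4 SE-corners (essential conditions):

[(3, 6, 2), (4, 5, 2), (6, 4, 2), (7, 3, 2)]


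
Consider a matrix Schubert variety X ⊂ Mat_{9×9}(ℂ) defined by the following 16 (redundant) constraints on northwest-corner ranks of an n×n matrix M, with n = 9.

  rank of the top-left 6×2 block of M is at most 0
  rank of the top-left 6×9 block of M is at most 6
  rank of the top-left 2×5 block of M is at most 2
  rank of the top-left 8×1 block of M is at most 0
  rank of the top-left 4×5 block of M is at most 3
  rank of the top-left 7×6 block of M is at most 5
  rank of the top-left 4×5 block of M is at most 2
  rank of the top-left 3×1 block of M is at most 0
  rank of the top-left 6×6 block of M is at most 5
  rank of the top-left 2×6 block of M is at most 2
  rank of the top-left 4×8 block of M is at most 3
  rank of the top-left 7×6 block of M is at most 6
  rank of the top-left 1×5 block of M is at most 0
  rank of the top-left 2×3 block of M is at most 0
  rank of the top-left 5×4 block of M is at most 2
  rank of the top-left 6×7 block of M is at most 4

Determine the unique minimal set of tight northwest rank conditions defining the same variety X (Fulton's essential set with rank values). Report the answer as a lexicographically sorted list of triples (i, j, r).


Recovering R(i,j) via the rank-extension bound from the 16 conditions:

  R[1]: 0, 0, 0, 0, 0, 1, 1, 1, 1
  R[2]: 0, 0, 0, 1, 1, 2, 2, 2, 2
  R[3]: 0, 0, 1, 2, 2, 3, 3, 3, 3
  R[4]: 0, 0, 1, 2, 2, 3, 3, 3, 4
  R[5]: 0, 0, 1, 2, 3, 4, 4, 4, 5
  R[6]: 0, 0, 1, 2, 3, 4, 4, 5, 6
  R[7]: 0, 1, 2, 3, 4, 5, 5, 6, 7
  R[8]: 0, 1, 2, 3, 4, 5, 6, 7, 8
  R[9]: 1, 2, 3, 4, 5, 6, 7, 8, 9

giving w = (6, 4, 3, 9, 5, 8, 2, 7, 1) via Δ²R.

ℓ(w)=22; the 7 essential cells (i,j,r):

[(1, 5, 0), (2, 3, 0), (4, 5, 2), (4, 8, 3), (6, 2, 0), (6, 7, 4), (8, 1, 0)]


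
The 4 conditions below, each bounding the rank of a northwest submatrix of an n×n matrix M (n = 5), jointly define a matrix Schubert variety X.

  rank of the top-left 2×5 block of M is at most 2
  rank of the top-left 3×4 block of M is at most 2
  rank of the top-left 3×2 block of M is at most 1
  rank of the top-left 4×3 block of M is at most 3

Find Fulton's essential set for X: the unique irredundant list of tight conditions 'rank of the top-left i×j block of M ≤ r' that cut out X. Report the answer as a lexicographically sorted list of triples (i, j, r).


The tightest implied rank at each (i,j), from the 4 conditions:

  R[1]: 1 | 1 | 1 | 1 | 1
  R[2]: 1 | 1 | 2 | 2 | 2
  R[3]: 1 | 1 | 2 | 2 | 3
  R[4]: 1 | 2 | 3 | 3 | 4
  R[5]: 1 | 2 | 3 | 4 | 5

hence w(1..5) = (1, 3, 5, 2, 4).

Rothe diagram D(w) (3 cells), 2 SE-corners (essential conditions):

[(3, 2, 1), (3, 4, 2)]
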